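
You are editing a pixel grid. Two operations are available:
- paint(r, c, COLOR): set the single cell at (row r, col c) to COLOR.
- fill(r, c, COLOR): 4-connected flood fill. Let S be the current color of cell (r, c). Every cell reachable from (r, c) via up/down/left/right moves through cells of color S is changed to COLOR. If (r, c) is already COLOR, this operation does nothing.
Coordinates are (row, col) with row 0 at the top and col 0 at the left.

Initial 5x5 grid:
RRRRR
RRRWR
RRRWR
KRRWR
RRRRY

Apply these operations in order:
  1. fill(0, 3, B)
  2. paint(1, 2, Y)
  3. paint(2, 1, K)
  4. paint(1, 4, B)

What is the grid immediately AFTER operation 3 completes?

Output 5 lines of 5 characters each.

After op 1 fill(0,3,B) [20 cells changed]:
BBBBB
BBBWB
BBBWB
KBBWB
BBBBY
After op 2 paint(1,2,Y):
BBBBB
BBYWB
BBBWB
KBBWB
BBBBY
After op 3 paint(2,1,K):
BBBBB
BBYWB
BKBWB
KBBWB
BBBBY

Answer: BBBBB
BBYWB
BKBWB
KBBWB
BBBBY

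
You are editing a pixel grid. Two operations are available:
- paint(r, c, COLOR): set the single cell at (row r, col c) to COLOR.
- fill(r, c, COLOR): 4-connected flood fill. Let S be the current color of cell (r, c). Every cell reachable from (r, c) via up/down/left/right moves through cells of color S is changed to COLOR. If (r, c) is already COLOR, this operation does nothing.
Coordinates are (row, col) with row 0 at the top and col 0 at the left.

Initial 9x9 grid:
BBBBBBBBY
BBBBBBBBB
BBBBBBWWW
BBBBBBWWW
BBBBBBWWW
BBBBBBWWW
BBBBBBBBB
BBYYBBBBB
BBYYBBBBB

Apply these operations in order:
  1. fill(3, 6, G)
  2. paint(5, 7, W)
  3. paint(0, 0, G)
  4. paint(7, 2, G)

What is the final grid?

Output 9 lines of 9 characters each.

Answer: GBBBBBBBY
BBBBBBBBB
BBBBBBGGG
BBBBBBGGG
BBBBBBGGG
BBBBBBGWG
BBBBBBBBB
BBGYBBBBB
BBYYBBBBB

Derivation:
After op 1 fill(3,6,G) [12 cells changed]:
BBBBBBBBY
BBBBBBBBB
BBBBBBGGG
BBBBBBGGG
BBBBBBGGG
BBBBBBGGG
BBBBBBBBB
BBYYBBBBB
BBYYBBBBB
After op 2 paint(5,7,W):
BBBBBBBBY
BBBBBBBBB
BBBBBBGGG
BBBBBBGGG
BBBBBBGGG
BBBBBBGWG
BBBBBBBBB
BBYYBBBBB
BBYYBBBBB
After op 3 paint(0,0,G):
GBBBBBBBY
BBBBBBBBB
BBBBBBGGG
BBBBBBGGG
BBBBBBGGG
BBBBBBGWG
BBBBBBBBB
BBYYBBBBB
BBYYBBBBB
After op 4 paint(7,2,G):
GBBBBBBBY
BBBBBBBBB
BBBBBBGGG
BBBBBBGGG
BBBBBBGGG
BBBBBBGWG
BBBBBBBBB
BBGYBBBBB
BBYYBBBBB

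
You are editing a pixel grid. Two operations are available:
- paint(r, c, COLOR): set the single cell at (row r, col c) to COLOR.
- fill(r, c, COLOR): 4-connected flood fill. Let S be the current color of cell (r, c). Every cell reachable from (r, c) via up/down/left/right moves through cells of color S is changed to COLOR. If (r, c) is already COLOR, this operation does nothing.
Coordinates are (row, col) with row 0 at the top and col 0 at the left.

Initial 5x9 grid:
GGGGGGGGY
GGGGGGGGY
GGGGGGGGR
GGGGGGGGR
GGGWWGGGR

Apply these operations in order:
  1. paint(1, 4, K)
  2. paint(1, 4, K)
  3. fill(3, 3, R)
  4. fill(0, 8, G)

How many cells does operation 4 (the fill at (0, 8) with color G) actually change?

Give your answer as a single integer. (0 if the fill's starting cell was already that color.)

Answer: 2

Derivation:
After op 1 paint(1,4,K):
GGGGGGGGY
GGGGKGGGY
GGGGGGGGR
GGGGGGGGR
GGGWWGGGR
After op 2 paint(1,4,K):
GGGGGGGGY
GGGGKGGGY
GGGGGGGGR
GGGGGGGGR
GGGWWGGGR
After op 3 fill(3,3,R) [37 cells changed]:
RRRRRRRRY
RRRRKRRRY
RRRRRRRRR
RRRRRRRRR
RRRWWRRRR
After op 4 fill(0,8,G) [2 cells changed]:
RRRRRRRRG
RRRRKRRRG
RRRRRRRRR
RRRRRRRRR
RRRWWRRRR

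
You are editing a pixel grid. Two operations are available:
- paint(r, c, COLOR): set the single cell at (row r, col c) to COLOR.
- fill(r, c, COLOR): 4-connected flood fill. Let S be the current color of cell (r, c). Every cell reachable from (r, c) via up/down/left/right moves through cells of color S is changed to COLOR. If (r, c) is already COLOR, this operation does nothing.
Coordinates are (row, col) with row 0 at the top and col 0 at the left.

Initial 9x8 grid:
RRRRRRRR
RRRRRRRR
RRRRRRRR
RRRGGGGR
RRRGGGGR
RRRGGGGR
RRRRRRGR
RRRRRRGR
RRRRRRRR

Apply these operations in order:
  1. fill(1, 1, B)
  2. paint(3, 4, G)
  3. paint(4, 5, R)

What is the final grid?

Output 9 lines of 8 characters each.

After op 1 fill(1,1,B) [58 cells changed]:
BBBBBBBB
BBBBBBBB
BBBBBBBB
BBBGGGGB
BBBGGGGB
BBBGGGGB
BBBBBBGB
BBBBBBGB
BBBBBBBB
After op 2 paint(3,4,G):
BBBBBBBB
BBBBBBBB
BBBBBBBB
BBBGGGGB
BBBGGGGB
BBBGGGGB
BBBBBBGB
BBBBBBGB
BBBBBBBB
After op 3 paint(4,5,R):
BBBBBBBB
BBBBBBBB
BBBBBBBB
BBBGGGGB
BBBGGRGB
BBBGGGGB
BBBBBBGB
BBBBBBGB
BBBBBBBB

Answer: BBBBBBBB
BBBBBBBB
BBBBBBBB
BBBGGGGB
BBBGGRGB
BBBGGGGB
BBBBBBGB
BBBBBBGB
BBBBBBBB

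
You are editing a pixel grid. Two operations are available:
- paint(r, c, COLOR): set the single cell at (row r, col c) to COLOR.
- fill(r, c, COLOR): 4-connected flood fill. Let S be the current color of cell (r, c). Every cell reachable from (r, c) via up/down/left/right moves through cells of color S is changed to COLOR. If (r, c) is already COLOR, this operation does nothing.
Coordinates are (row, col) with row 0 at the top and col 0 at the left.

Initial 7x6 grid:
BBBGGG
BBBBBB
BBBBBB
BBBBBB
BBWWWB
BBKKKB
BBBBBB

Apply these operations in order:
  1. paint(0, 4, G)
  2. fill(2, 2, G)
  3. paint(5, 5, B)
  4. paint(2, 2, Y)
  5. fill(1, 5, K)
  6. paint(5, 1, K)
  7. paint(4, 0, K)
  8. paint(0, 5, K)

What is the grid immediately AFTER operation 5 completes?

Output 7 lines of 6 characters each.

Answer: KKKKKK
KKKKKK
KKYKKK
KKKKKK
KKWWWK
KKKKKB
KKKKKK

Derivation:
After op 1 paint(0,4,G):
BBBGGG
BBBBBB
BBBBBB
BBBBBB
BBWWWB
BBKKKB
BBBBBB
After op 2 fill(2,2,G) [33 cells changed]:
GGGGGG
GGGGGG
GGGGGG
GGGGGG
GGWWWG
GGKKKG
GGGGGG
After op 3 paint(5,5,B):
GGGGGG
GGGGGG
GGGGGG
GGGGGG
GGWWWG
GGKKKB
GGGGGG
After op 4 paint(2,2,Y):
GGGGGG
GGGGGG
GGYGGG
GGGGGG
GGWWWG
GGKKKB
GGGGGG
After op 5 fill(1,5,K) [34 cells changed]:
KKKKKK
KKKKKK
KKYKKK
KKKKKK
KKWWWK
KKKKKB
KKKKKK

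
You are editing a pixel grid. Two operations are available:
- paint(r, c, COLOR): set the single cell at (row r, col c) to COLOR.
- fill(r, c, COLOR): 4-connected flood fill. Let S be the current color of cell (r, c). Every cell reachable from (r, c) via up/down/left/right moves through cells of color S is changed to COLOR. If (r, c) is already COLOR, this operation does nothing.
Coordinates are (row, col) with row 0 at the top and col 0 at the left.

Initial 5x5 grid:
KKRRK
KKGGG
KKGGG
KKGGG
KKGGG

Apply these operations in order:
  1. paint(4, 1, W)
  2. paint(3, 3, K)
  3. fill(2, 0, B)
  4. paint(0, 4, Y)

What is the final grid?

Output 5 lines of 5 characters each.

Answer: BBRRY
BBGGG
BBGGG
BBGKG
BWGGG

Derivation:
After op 1 paint(4,1,W):
KKRRK
KKGGG
KKGGG
KKGGG
KWGGG
After op 2 paint(3,3,K):
KKRRK
KKGGG
KKGGG
KKGKG
KWGGG
After op 3 fill(2,0,B) [9 cells changed]:
BBRRK
BBGGG
BBGGG
BBGKG
BWGGG
After op 4 paint(0,4,Y):
BBRRY
BBGGG
BBGGG
BBGKG
BWGGG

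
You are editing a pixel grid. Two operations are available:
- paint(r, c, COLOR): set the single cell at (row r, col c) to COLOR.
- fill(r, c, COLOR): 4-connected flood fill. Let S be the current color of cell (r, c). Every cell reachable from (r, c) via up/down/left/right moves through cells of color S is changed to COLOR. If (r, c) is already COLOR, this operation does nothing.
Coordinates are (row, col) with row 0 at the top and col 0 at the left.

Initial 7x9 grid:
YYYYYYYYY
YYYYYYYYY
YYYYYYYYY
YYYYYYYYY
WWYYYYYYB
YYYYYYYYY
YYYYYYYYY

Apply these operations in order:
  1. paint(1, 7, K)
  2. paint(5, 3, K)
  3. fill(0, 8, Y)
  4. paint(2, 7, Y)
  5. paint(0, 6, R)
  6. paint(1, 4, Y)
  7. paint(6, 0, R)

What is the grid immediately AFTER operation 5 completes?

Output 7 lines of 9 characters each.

Answer: YYYYYYRYY
YYYYYYYKY
YYYYYYYYY
YYYYYYYYY
WWYYYYYYB
YYYKYYYYY
YYYYYYYYY

Derivation:
After op 1 paint(1,7,K):
YYYYYYYYY
YYYYYYYKY
YYYYYYYYY
YYYYYYYYY
WWYYYYYYB
YYYYYYYYY
YYYYYYYYY
After op 2 paint(5,3,K):
YYYYYYYYY
YYYYYYYKY
YYYYYYYYY
YYYYYYYYY
WWYYYYYYB
YYYKYYYYY
YYYYYYYYY
After op 3 fill(0,8,Y) [0 cells changed]:
YYYYYYYYY
YYYYYYYKY
YYYYYYYYY
YYYYYYYYY
WWYYYYYYB
YYYKYYYYY
YYYYYYYYY
After op 4 paint(2,7,Y):
YYYYYYYYY
YYYYYYYKY
YYYYYYYYY
YYYYYYYYY
WWYYYYYYB
YYYKYYYYY
YYYYYYYYY
After op 5 paint(0,6,R):
YYYYYYRYY
YYYYYYYKY
YYYYYYYYY
YYYYYYYYY
WWYYYYYYB
YYYKYYYYY
YYYYYYYYY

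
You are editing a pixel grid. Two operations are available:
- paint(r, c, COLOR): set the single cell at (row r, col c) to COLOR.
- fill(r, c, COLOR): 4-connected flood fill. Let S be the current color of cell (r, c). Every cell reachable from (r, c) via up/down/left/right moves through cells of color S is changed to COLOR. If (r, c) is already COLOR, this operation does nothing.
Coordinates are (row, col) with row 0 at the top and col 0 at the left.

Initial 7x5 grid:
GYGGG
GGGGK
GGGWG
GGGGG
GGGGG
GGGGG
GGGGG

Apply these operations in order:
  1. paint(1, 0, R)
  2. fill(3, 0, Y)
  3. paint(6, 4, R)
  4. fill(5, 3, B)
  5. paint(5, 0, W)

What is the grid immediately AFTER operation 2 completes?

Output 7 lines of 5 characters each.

After op 1 paint(1,0,R):
GYGGG
RGGGK
GGGWG
GGGGG
GGGGG
GGGGG
GGGGG
After op 2 fill(3,0,Y) [30 cells changed]:
GYYYY
RYYYK
YYYWY
YYYYY
YYYYY
YYYYY
YYYYY

Answer: GYYYY
RYYYK
YYYWY
YYYYY
YYYYY
YYYYY
YYYYY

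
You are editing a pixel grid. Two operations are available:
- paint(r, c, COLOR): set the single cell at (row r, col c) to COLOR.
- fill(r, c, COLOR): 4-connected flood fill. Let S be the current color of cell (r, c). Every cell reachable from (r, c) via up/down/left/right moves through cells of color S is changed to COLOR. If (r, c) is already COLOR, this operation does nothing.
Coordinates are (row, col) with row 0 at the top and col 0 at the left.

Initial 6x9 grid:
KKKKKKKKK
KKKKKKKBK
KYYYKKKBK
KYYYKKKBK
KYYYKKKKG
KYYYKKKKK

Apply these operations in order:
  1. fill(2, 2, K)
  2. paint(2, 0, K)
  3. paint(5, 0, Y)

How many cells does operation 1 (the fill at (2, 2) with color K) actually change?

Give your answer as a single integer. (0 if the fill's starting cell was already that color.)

After op 1 fill(2,2,K) [12 cells changed]:
KKKKKKKKK
KKKKKKKBK
KKKKKKKBK
KKKKKKKBK
KKKKKKKKG
KKKKKKKKK

Answer: 12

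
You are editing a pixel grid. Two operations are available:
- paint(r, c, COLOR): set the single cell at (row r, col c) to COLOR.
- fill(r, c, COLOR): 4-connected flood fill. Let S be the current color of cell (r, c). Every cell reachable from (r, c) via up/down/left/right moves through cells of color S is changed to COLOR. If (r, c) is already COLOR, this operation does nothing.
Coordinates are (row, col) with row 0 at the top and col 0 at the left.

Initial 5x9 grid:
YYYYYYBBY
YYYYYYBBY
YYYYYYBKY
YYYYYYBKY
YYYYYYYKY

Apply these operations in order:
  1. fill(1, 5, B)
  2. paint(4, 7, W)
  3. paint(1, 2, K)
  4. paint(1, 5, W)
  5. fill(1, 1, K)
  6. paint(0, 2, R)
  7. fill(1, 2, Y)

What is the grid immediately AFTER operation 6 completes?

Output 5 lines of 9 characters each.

After op 1 fill(1,5,B) [31 cells changed]:
BBBBBBBBY
BBBBBBBBY
BBBBBBBKY
BBBBBBBKY
BBBBBBBKY
After op 2 paint(4,7,W):
BBBBBBBBY
BBBBBBBBY
BBBBBBBKY
BBBBBBBKY
BBBBBBBWY
After op 3 paint(1,2,K):
BBBBBBBBY
BBKBBBBBY
BBBBBBBKY
BBBBBBBKY
BBBBBBBWY
After op 4 paint(1,5,W):
BBBBBBBBY
BBKBBWBBY
BBBBBBBKY
BBBBBBBKY
BBBBBBBWY
After op 5 fill(1,1,K) [35 cells changed]:
KKKKKKKKY
KKKKKWKKY
KKKKKKKKY
KKKKKKKKY
KKKKKKKWY
After op 6 paint(0,2,R):
KKRKKKKKY
KKKKKWKKY
KKKKKKKKY
KKKKKKKKY
KKKKKKKWY

Answer: KKRKKKKKY
KKKKKWKKY
KKKKKKKKY
KKKKKKKKY
KKKKKKKWY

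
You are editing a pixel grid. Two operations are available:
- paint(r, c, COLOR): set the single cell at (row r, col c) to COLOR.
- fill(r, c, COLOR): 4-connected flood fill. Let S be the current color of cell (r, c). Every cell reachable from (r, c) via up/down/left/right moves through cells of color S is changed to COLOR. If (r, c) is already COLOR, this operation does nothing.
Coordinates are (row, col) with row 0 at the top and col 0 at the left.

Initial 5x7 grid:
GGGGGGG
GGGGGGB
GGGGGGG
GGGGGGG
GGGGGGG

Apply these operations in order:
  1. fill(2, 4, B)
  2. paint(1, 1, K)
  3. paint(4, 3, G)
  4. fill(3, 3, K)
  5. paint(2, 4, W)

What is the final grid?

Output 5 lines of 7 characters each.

After op 1 fill(2,4,B) [34 cells changed]:
BBBBBBB
BBBBBBB
BBBBBBB
BBBBBBB
BBBBBBB
After op 2 paint(1,1,K):
BBBBBBB
BKBBBBB
BBBBBBB
BBBBBBB
BBBBBBB
After op 3 paint(4,3,G):
BBBBBBB
BKBBBBB
BBBBBBB
BBBBBBB
BBBGBBB
After op 4 fill(3,3,K) [33 cells changed]:
KKKKKKK
KKKKKKK
KKKKKKK
KKKKKKK
KKKGKKK
After op 5 paint(2,4,W):
KKKKKKK
KKKKKKK
KKKKWKK
KKKKKKK
KKKGKKK

Answer: KKKKKKK
KKKKKKK
KKKKWKK
KKKKKKK
KKKGKKK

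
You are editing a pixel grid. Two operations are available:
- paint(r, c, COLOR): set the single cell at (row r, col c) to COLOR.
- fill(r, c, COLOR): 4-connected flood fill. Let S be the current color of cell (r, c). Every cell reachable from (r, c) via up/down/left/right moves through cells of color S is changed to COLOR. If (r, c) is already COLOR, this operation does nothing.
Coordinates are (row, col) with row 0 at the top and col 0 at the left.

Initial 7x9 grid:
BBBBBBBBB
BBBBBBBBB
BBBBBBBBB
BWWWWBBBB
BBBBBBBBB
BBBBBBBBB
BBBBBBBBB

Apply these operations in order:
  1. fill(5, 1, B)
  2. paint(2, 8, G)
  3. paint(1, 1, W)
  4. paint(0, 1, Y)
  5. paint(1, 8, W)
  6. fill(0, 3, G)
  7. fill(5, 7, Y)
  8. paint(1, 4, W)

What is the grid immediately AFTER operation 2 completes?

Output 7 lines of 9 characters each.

Answer: BBBBBBBBB
BBBBBBBBB
BBBBBBBBG
BWWWWBBBB
BBBBBBBBB
BBBBBBBBB
BBBBBBBBB

Derivation:
After op 1 fill(5,1,B) [0 cells changed]:
BBBBBBBBB
BBBBBBBBB
BBBBBBBBB
BWWWWBBBB
BBBBBBBBB
BBBBBBBBB
BBBBBBBBB
After op 2 paint(2,8,G):
BBBBBBBBB
BBBBBBBBB
BBBBBBBBG
BWWWWBBBB
BBBBBBBBB
BBBBBBBBB
BBBBBBBBB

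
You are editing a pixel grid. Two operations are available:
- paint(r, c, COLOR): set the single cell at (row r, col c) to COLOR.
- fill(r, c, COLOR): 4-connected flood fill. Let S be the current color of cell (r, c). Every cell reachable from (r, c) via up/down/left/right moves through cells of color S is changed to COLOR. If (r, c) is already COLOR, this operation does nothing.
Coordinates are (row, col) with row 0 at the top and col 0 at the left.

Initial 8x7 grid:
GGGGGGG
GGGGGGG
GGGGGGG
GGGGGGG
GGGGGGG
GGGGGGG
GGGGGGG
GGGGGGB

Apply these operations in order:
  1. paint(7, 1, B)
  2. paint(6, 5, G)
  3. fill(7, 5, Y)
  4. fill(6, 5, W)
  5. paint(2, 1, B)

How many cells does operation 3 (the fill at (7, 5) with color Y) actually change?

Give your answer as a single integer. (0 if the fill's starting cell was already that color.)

After op 1 paint(7,1,B):
GGGGGGG
GGGGGGG
GGGGGGG
GGGGGGG
GGGGGGG
GGGGGGG
GGGGGGG
GBGGGGB
After op 2 paint(6,5,G):
GGGGGGG
GGGGGGG
GGGGGGG
GGGGGGG
GGGGGGG
GGGGGGG
GGGGGGG
GBGGGGB
After op 3 fill(7,5,Y) [54 cells changed]:
YYYYYYY
YYYYYYY
YYYYYYY
YYYYYYY
YYYYYYY
YYYYYYY
YYYYYYY
YBYYYYB

Answer: 54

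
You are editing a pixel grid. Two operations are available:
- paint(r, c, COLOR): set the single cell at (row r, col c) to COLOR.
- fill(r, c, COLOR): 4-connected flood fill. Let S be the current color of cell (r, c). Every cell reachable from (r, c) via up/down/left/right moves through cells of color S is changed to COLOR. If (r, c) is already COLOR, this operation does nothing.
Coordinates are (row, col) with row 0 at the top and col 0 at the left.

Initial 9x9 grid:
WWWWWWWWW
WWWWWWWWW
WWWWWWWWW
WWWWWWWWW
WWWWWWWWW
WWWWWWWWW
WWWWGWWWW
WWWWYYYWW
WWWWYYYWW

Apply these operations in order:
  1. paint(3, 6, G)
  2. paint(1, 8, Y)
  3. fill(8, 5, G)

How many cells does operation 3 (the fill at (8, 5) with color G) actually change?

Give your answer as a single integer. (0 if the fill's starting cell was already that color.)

After op 1 paint(3,6,G):
WWWWWWWWW
WWWWWWWWW
WWWWWWWWW
WWWWWWGWW
WWWWWWWWW
WWWWWWWWW
WWWWGWWWW
WWWWYYYWW
WWWWYYYWW
After op 2 paint(1,8,Y):
WWWWWWWWW
WWWWWWWWY
WWWWWWWWW
WWWWWWGWW
WWWWWWWWW
WWWWWWWWW
WWWWGWWWW
WWWWYYYWW
WWWWYYYWW
After op 3 fill(8,5,G) [6 cells changed]:
WWWWWWWWW
WWWWWWWWY
WWWWWWWWW
WWWWWWGWW
WWWWWWWWW
WWWWWWWWW
WWWWGWWWW
WWWWGGGWW
WWWWGGGWW

Answer: 6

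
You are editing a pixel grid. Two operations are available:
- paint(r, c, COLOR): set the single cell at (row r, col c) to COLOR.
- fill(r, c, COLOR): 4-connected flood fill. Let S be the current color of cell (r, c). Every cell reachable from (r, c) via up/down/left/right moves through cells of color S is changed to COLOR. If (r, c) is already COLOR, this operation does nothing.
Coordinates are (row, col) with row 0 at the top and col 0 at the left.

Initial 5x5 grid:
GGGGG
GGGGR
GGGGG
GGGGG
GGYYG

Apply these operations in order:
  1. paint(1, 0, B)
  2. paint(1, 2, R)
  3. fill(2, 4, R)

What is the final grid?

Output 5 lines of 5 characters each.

After op 1 paint(1,0,B):
GGGGG
BGGGR
GGGGG
GGGGG
GGYYG
After op 2 paint(1,2,R):
GGGGG
BGRGR
GGGGG
GGGGG
GGYYG
After op 3 fill(2,4,R) [20 cells changed]:
RRRRR
BRRRR
RRRRR
RRRRR
RRYYR

Answer: RRRRR
BRRRR
RRRRR
RRRRR
RRYYR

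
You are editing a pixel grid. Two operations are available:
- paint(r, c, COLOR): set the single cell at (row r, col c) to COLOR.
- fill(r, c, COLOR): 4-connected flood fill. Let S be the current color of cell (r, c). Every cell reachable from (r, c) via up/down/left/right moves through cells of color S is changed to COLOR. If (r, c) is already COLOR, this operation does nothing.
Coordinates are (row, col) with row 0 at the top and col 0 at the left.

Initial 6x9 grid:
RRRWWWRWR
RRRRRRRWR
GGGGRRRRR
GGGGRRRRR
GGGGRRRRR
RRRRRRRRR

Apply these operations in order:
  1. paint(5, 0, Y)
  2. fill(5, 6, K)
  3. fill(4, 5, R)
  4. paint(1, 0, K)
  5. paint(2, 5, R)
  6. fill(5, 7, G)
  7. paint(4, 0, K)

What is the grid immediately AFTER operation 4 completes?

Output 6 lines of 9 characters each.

After op 1 paint(5,0,Y):
RRRWWWRWR
RRRRRRRWR
GGGGRRRRR
GGGGRRRRR
GGGGRRRRR
YRRRRRRRR
After op 2 fill(5,6,K) [36 cells changed]:
KKKWWWKWK
KKKKKKKWK
GGGGKKKKK
GGGGKKKKK
GGGGKKKKK
YKKKKKKKK
After op 3 fill(4,5,R) [36 cells changed]:
RRRWWWRWR
RRRRRRRWR
GGGGRRRRR
GGGGRRRRR
GGGGRRRRR
YRRRRRRRR
After op 4 paint(1,0,K):
RRRWWWRWR
KRRRRRRWR
GGGGRRRRR
GGGGRRRRR
GGGGRRRRR
YRRRRRRRR

Answer: RRRWWWRWR
KRRRRRRWR
GGGGRRRRR
GGGGRRRRR
GGGGRRRRR
YRRRRRRRR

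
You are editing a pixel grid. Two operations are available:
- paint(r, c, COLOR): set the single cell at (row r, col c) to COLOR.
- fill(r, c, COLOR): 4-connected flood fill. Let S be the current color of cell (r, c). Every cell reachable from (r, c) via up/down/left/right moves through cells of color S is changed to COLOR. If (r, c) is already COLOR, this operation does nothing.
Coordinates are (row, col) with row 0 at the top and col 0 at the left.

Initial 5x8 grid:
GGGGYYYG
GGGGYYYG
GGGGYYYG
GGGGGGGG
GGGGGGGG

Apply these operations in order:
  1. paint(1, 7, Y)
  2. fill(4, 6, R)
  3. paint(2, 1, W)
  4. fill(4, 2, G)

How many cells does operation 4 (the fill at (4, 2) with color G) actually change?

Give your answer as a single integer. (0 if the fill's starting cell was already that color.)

Answer: 28

Derivation:
After op 1 paint(1,7,Y):
GGGGYYYG
GGGGYYYY
GGGGYYYG
GGGGGGGG
GGGGGGGG
After op 2 fill(4,6,R) [29 cells changed]:
RRRRYYYG
RRRRYYYY
RRRRYYYR
RRRRRRRR
RRRRRRRR
After op 3 paint(2,1,W):
RRRRYYYG
RRRRYYYY
RWRRYYYR
RRRRRRRR
RRRRRRRR
After op 4 fill(4,2,G) [28 cells changed]:
GGGGYYYG
GGGGYYYY
GWGGYYYG
GGGGGGGG
GGGGGGGG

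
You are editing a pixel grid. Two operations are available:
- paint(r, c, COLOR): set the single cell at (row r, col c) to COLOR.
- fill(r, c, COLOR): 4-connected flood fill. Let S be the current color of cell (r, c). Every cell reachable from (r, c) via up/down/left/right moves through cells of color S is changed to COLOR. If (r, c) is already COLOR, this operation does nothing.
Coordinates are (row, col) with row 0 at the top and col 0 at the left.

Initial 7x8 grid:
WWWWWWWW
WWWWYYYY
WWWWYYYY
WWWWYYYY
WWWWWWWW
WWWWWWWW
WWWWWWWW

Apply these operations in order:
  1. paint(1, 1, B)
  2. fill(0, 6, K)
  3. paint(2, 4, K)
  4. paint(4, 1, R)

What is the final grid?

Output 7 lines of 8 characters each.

Answer: KKKKKKKK
KBKKYYYY
KKKKKYYY
KKKKYYYY
KRKKKKKK
KKKKKKKK
KKKKKKKK

Derivation:
After op 1 paint(1,1,B):
WWWWWWWW
WBWWYYYY
WWWWYYYY
WWWWYYYY
WWWWWWWW
WWWWWWWW
WWWWWWWW
After op 2 fill(0,6,K) [43 cells changed]:
KKKKKKKK
KBKKYYYY
KKKKYYYY
KKKKYYYY
KKKKKKKK
KKKKKKKK
KKKKKKKK
After op 3 paint(2,4,K):
KKKKKKKK
KBKKYYYY
KKKKKYYY
KKKKYYYY
KKKKKKKK
KKKKKKKK
KKKKKKKK
After op 4 paint(4,1,R):
KKKKKKKK
KBKKYYYY
KKKKKYYY
KKKKYYYY
KRKKKKKK
KKKKKKKK
KKKKKKKK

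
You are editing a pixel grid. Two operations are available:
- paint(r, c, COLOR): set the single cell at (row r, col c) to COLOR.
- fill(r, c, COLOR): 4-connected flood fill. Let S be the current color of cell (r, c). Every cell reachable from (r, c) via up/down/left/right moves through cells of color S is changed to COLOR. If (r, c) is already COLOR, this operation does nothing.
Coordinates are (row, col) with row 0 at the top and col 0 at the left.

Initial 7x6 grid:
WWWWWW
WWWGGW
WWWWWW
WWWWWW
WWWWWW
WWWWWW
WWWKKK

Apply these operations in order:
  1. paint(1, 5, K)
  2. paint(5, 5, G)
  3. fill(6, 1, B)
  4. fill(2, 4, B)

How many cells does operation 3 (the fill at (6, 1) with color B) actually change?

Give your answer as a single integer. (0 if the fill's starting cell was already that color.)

Answer: 35

Derivation:
After op 1 paint(1,5,K):
WWWWWW
WWWGGK
WWWWWW
WWWWWW
WWWWWW
WWWWWW
WWWKKK
After op 2 paint(5,5,G):
WWWWWW
WWWGGK
WWWWWW
WWWWWW
WWWWWW
WWWWWG
WWWKKK
After op 3 fill(6,1,B) [35 cells changed]:
BBBBBB
BBBGGK
BBBBBB
BBBBBB
BBBBBB
BBBBBG
BBBKKK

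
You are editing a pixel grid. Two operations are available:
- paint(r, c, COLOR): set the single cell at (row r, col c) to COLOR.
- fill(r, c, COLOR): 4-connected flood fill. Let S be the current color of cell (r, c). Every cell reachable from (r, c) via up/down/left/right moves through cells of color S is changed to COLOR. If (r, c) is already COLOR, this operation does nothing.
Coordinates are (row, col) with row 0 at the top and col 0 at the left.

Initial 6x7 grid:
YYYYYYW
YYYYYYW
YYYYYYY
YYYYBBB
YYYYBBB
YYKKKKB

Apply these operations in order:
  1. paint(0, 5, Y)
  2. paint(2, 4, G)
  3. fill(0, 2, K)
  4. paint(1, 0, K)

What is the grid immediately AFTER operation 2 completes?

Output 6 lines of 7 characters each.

Answer: YYYYYYW
YYYYYYW
YYYYGYY
YYYYBBB
YYYYBBB
YYKKKKB

Derivation:
After op 1 paint(0,5,Y):
YYYYYYW
YYYYYYW
YYYYYYY
YYYYBBB
YYYYBBB
YYKKKKB
After op 2 paint(2,4,G):
YYYYYYW
YYYYYYW
YYYYGYY
YYYYBBB
YYYYBBB
YYKKKKB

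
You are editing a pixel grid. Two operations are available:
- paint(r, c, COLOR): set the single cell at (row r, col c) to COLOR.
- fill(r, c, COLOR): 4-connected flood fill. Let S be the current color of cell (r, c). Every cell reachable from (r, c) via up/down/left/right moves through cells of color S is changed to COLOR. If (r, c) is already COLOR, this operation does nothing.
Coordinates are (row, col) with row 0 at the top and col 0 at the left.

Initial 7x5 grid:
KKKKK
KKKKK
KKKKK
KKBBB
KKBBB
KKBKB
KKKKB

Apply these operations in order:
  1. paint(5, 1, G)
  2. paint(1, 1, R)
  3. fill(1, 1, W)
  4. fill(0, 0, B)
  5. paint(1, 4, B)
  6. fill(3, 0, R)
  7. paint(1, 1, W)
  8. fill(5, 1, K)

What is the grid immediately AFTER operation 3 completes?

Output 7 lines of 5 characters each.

After op 1 paint(5,1,G):
KKKKK
KKKKK
KKKKK
KKBBB
KKBBB
KGBKB
KKKKB
After op 2 paint(1,1,R):
KKKKK
KRKKK
KKKKK
KKBBB
KKBBB
KGBKB
KKKKB
After op 3 fill(1,1,W) [1 cells changed]:
KKKKK
KWKKK
KKKKK
KKBBB
KKBBB
KGBKB
KKKKB

Answer: KKKKK
KWKKK
KKKKK
KKBBB
KKBBB
KGBKB
KKKKB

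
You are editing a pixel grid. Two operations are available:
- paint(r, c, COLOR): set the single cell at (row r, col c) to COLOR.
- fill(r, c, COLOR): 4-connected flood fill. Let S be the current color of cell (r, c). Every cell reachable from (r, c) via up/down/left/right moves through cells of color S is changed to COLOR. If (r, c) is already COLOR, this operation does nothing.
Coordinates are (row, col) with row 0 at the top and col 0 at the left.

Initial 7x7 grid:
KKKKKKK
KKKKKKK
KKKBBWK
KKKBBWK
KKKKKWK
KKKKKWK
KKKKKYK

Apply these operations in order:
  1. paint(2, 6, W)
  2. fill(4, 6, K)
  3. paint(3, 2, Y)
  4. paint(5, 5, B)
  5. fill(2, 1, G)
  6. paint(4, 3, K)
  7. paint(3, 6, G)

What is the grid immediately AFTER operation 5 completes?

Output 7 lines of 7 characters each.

Answer: GGGGGGG
GGGGGGG
GGGBBWW
GGYBBWK
GGGGGWK
GGGGGBK
GGGGGYK

Derivation:
After op 1 paint(2,6,W):
KKKKKKK
KKKKKKK
KKKBBWW
KKKBBWK
KKKKKWK
KKKKKWK
KKKKKYK
After op 2 fill(4,6,K) [0 cells changed]:
KKKKKKK
KKKKKKK
KKKBBWW
KKKBBWK
KKKKKWK
KKKKKWK
KKKKKYK
After op 3 paint(3,2,Y):
KKKKKKK
KKKKKKK
KKKBBWW
KKYBBWK
KKKKKWK
KKKKKWK
KKKKKYK
After op 4 paint(5,5,B):
KKKKKKK
KKKKKKK
KKKBBWW
KKYBBWK
KKKKKWK
KKKKKBK
KKKKKYK
After op 5 fill(2,1,G) [34 cells changed]:
GGGGGGG
GGGGGGG
GGGBBWW
GGYBBWK
GGGGGWK
GGGGGBK
GGGGGYK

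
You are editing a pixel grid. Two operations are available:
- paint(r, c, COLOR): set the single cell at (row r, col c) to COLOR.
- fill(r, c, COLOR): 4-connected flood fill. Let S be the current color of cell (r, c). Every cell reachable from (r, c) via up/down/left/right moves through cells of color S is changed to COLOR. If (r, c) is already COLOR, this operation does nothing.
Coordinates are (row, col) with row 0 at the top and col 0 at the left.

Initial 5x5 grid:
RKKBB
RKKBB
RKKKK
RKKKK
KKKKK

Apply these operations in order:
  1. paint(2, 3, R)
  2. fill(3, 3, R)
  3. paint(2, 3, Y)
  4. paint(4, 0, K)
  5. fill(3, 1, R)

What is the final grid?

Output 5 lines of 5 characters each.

Answer: RRRBB
RRRBB
RRRYR
RRRRR
KRRRR

Derivation:
After op 1 paint(2,3,R):
RKKBB
RKKBB
RKKRK
RKKKK
KKKKK
After op 2 fill(3,3,R) [16 cells changed]:
RRRBB
RRRBB
RRRRR
RRRRR
RRRRR
After op 3 paint(2,3,Y):
RRRBB
RRRBB
RRRYR
RRRRR
RRRRR
After op 4 paint(4,0,K):
RRRBB
RRRBB
RRRYR
RRRRR
KRRRR
After op 5 fill(3,1,R) [0 cells changed]:
RRRBB
RRRBB
RRRYR
RRRRR
KRRRR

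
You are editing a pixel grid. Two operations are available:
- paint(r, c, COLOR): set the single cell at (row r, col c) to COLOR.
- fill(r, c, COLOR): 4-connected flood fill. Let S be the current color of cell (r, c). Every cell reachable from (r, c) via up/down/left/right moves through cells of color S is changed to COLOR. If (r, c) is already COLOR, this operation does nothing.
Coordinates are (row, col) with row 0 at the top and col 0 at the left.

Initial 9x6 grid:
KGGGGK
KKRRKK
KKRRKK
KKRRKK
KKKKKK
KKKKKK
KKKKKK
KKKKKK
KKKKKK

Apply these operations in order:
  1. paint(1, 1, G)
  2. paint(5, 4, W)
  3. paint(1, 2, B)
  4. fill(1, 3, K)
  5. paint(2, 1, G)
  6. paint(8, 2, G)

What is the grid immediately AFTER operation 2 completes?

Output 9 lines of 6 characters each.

Answer: KGGGGK
KGRRKK
KKRRKK
KKRRKK
KKKKKK
KKKKWK
KKKKKK
KKKKKK
KKKKKK

Derivation:
After op 1 paint(1,1,G):
KGGGGK
KGRRKK
KKRRKK
KKRRKK
KKKKKK
KKKKKK
KKKKKK
KKKKKK
KKKKKK
After op 2 paint(5,4,W):
KGGGGK
KGRRKK
KKRRKK
KKRRKK
KKKKKK
KKKKWK
KKKKKK
KKKKKK
KKKKKK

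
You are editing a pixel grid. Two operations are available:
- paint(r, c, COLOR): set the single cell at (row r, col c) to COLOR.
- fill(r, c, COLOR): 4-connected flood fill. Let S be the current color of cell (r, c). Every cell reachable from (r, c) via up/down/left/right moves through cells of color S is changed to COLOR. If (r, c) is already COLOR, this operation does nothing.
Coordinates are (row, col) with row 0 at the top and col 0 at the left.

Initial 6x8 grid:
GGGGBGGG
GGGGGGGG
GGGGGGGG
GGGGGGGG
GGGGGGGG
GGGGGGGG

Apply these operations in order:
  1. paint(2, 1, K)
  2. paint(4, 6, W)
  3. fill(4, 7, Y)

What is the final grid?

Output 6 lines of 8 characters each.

After op 1 paint(2,1,K):
GGGGBGGG
GGGGGGGG
GKGGGGGG
GGGGGGGG
GGGGGGGG
GGGGGGGG
After op 2 paint(4,6,W):
GGGGBGGG
GGGGGGGG
GKGGGGGG
GGGGGGGG
GGGGGGWG
GGGGGGGG
After op 3 fill(4,7,Y) [45 cells changed]:
YYYYBYYY
YYYYYYYY
YKYYYYYY
YYYYYYYY
YYYYYYWY
YYYYYYYY

Answer: YYYYBYYY
YYYYYYYY
YKYYYYYY
YYYYYYYY
YYYYYYWY
YYYYYYYY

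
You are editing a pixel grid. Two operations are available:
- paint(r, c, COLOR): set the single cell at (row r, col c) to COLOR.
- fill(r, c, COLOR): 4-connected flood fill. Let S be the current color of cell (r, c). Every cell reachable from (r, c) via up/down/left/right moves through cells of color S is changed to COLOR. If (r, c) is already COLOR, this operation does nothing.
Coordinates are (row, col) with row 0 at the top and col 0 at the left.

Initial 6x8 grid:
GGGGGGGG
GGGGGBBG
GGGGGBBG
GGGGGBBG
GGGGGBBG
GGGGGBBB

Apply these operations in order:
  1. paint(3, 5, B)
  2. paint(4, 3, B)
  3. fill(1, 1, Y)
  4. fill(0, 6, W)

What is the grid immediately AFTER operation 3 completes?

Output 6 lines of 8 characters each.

After op 1 paint(3,5,B):
GGGGGGGG
GGGGGBBG
GGGGGBBG
GGGGGBBG
GGGGGBBG
GGGGGBBB
After op 2 paint(4,3,B):
GGGGGGGG
GGGGGBBG
GGGGGBBG
GGGGGBBG
GGGBGBBG
GGGGGBBB
After op 3 fill(1,1,Y) [36 cells changed]:
YYYYYYYY
YYYYYBBY
YYYYYBBY
YYYYYBBY
YYYBYBBY
YYYYYBBB

Answer: YYYYYYYY
YYYYYBBY
YYYYYBBY
YYYYYBBY
YYYBYBBY
YYYYYBBB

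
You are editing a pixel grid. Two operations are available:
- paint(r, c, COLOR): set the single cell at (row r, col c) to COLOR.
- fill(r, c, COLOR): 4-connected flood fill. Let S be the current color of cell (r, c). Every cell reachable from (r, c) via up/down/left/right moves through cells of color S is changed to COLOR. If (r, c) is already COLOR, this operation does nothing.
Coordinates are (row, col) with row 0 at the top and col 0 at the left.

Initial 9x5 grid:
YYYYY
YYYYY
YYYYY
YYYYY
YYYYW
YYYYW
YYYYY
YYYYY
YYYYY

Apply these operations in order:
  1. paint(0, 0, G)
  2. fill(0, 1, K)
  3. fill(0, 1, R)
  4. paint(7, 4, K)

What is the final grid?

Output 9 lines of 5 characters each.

After op 1 paint(0,0,G):
GYYYY
YYYYY
YYYYY
YYYYY
YYYYW
YYYYW
YYYYY
YYYYY
YYYYY
After op 2 fill(0,1,K) [42 cells changed]:
GKKKK
KKKKK
KKKKK
KKKKK
KKKKW
KKKKW
KKKKK
KKKKK
KKKKK
After op 3 fill(0,1,R) [42 cells changed]:
GRRRR
RRRRR
RRRRR
RRRRR
RRRRW
RRRRW
RRRRR
RRRRR
RRRRR
After op 4 paint(7,4,K):
GRRRR
RRRRR
RRRRR
RRRRR
RRRRW
RRRRW
RRRRR
RRRRK
RRRRR

Answer: GRRRR
RRRRR
RRRRR
RRRRR
RRRRW
RRRRW
RRRRR
RRRRK
RRRRR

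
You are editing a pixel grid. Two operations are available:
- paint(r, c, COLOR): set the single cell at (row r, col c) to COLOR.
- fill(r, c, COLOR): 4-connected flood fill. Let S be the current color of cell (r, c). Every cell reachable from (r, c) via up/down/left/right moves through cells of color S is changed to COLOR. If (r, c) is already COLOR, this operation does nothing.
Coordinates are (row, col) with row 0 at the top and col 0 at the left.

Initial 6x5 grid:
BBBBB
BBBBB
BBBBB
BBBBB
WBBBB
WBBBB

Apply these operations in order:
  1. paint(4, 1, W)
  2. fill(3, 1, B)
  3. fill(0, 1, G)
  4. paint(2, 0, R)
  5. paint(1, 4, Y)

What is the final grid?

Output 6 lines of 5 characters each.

Answer: GGGGG
GGGGY
RGGGG
GGGGG
WWGGG
WGGGG

Derivation:
After op 1 paint(4,1,W):
BBBBB
BBBBB
BBBBB
BBBBB
WWBBB
WBBBB
After op 2 fill(3,1,B) [0 cells changed]:
BBBBB
BBBBB
BBBBB
BBBBB
WWBBB
WBBBB
After op 3 fill(0,1,G) [27 cells changed]:
GGGGG
GGGGG
GGGGG
GGGGG
WWGGG
WGGGG
After op 4 paint(2,0,R):
GGGGG
GGGGG
RGGGG
GGGGG
WWGGG
WGGGG
After op 5 paint(1,4,Y):
GGGGG
GGGGY
RGGGG
GGGGG
WWGGG
WGGGG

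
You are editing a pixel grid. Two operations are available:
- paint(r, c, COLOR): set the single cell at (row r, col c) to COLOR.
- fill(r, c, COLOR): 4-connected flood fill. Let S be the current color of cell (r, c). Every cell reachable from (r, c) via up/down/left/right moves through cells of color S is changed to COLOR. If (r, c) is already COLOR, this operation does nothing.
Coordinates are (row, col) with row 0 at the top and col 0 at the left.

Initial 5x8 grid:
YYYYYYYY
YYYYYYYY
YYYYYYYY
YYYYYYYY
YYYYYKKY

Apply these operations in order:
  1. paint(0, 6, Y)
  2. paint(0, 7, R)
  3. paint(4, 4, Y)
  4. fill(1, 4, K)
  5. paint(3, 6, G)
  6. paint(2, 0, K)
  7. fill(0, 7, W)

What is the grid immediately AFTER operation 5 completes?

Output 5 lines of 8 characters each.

After op 1 paint(0,6,Y):
YYYYYYYY
YYYYYYYY
YYYYYYYY
YYYYYYYY
YYYYYKKY
After op 2 paint(0,7,R):
YYYYYYYR
YYYYYYYY
YYYYYYYY
YYYYYYYY
YYYYYKKY
After op 3 paint(4,4,Y):
YYYYYYYR
YYYYYYYY
YYYYYYYY
YYYYYYYY
YYYYYKKY
After op 4 fill(1,4,K) [37 cells changed]:
KKKKKKKR
KKKKKKKK
KKKKKKKK
KKKKKKKK
KKKKKKKK
After op 5 paint(3,6,G):
KKKKKKKR
KKKKKKKK
KKKKKKKK
KKKKKKGK
KKKKKKKK

Answer: KKKKKKKR
KKKKKKKK
KKKKKKKK
KKKKKKGK
KKKKKKKK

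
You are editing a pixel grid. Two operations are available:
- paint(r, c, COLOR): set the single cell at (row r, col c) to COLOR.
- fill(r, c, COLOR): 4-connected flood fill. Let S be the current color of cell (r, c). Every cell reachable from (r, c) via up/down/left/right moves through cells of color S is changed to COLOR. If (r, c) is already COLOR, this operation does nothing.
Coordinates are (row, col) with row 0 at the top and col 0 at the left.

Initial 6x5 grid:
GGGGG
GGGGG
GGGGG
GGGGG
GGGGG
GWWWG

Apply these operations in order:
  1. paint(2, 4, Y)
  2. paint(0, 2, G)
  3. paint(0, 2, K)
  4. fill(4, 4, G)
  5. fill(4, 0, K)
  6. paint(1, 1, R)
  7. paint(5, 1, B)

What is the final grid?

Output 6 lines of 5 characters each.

Answer: KKKKK
KRKKK
KKKKY
KKKKK
KKKKK
KBWWK

Derivation:
After op 1 paint(2,4,Y):
GGGGG
GGGGG
GGGGY
GGGGG
GGGGG
GWWWG
After op 2 paint(0,2,G):
GGGGG
GGGGG
GGGGY
GGGGG
GGGGG
GWWWG
After op 3 paint(0,2,K):
GGKGG
GGGGG
GGGGY
GGGGG
GGGGG
GWWWG
After op 4 fill(4,4,G) [0 cells changed]:
GGKGG
GGGGG
GGGGY
GGGGG
GGGGG
GWWWG
After op 5 fill(4,0,K) [25 cells changed]:
KKKKK
KKKKK
KKKKY
KKKKK
KKKKK
KWWWK
After op 6 paint(1,1,R):
KKKKK
KRKKK
KKKKY
KKKKK
KKKKK
KWWWK
After op 7 paint(5,1,B):
KKKKK
KRKKK
KKKKY
KKKKK
KKKKK
KBWWK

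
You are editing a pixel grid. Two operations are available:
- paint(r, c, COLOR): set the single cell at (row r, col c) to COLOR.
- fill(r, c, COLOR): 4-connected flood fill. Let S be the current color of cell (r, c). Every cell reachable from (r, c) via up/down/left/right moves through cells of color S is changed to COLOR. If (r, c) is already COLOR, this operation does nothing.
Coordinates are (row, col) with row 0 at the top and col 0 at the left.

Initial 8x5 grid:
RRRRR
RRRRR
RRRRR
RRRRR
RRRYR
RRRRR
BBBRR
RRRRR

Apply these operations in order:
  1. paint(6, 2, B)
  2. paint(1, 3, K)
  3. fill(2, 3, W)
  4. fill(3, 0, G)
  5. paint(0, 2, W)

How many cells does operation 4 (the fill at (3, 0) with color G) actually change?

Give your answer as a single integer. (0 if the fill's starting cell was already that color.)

Answer: 35

Derivation:
After op 1 paint(6,2,B):
RRRRR
RRRRR
RRRRR
RRRRR
RRRYR
RRRRR
BBBRR
RRRRR
After op 2 paint(1,3,K):
RRRRR
RRRKR
RRRRR
RRRRR
RRRYR
RRRRR
BBBRR
RRRRR
After op 3 fill(2,3,W) [35 cells changed]:
WWWWW
WWWKW
WWWWW
WWWWW
WWWYW
WWWWW
BBBWW
WWWWW
After op 4 fill(3,0,G) [35 cells changed]:
GGGGG
GGGKG
GGGGG
GGGGG
GGGYG
GGGGG
BBBGG
GGGGG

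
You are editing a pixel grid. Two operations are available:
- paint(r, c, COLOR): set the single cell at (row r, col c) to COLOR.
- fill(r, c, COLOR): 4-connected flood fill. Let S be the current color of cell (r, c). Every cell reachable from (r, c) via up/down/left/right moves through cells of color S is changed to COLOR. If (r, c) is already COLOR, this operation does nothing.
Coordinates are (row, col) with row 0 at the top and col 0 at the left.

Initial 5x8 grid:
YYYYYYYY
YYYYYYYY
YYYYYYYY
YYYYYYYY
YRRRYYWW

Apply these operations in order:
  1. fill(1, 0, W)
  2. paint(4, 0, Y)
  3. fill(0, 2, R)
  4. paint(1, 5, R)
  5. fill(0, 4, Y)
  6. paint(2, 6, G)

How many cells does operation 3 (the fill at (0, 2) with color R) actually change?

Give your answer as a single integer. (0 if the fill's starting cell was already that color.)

Answer: 36

Derivation:
After op 1 fill(1,0,W) [35 cells changed]:
WWWWWWWW
WWWWWWWW
WWWWWWWW
WWWWWWWW
WRRRWWWW
After op 2 paint(4,0,Y):
WWWWWWWW
WWWWWWWW
WWWWWWWW
WWWWWWWW
YRRRWWWW
After op 3 fill(0,2,R) [36 cells changed]:
RRRRRRRR
RRRRRRRR
RRRRRRRR
RRRRRRRR
YRRRRRRR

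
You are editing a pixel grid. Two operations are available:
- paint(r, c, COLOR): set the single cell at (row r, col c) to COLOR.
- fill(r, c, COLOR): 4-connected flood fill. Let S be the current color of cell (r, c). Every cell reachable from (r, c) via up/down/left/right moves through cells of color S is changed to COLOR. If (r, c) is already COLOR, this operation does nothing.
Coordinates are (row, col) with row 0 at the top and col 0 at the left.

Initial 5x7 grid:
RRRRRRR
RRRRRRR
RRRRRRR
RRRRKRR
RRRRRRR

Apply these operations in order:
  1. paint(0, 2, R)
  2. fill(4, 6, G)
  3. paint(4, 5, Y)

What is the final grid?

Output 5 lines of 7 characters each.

After op 1 paint(0,2,R):
RRRRRRR
RRRRRRR
RRRRRRR
RRRRKRR
RRRRRRR
After op 2 fill(4,6,G) [34 cells changed]:
GGGGGGG
GGGGGGG
GGGGGGG
GGGGKGG
GGGGGGG
After op 3 paint(4,5,Y):
GGGGGGG
GGGGGGG
GGGGGGG
GGGGKGG
GGGGGYG

Answer: GGGGGGG
GGGGGGG
GGGGGGG
GGGGKGG
GGGGGYG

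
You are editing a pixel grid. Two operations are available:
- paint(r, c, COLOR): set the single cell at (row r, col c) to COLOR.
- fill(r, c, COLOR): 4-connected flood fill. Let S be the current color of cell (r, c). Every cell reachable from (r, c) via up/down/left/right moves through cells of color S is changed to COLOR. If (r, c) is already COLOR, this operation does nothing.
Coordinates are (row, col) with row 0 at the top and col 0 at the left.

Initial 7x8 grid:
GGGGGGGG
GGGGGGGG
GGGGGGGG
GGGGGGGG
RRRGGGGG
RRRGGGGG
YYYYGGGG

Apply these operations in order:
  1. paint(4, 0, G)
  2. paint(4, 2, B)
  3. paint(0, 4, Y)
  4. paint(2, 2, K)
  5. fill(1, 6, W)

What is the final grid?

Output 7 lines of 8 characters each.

After op 1 paint(4,0,G):
GGGGGGGG
GGGGGGGG
GGGGGGGG
GGGGGGGG
GRRGGGGG
RRRGGGGG
YYYYGGGG
After op 2 paint(4,2,B):
GGGGGGGG
GGGGGGGG
GGGGGGGG
GGGGGGGG
GRBGGGGG
RRRGGGGG
YYYYGGGG
After op 3 paint(0,4,Y):
GGGGYGGG
GGGGGGGG
GGGGGGGG
GGGGGGGG
GRBGGGGG
RRRGGGGG
YYYYGGGG
After op 4 paint(2,2,K):
GGGGYGGG
GGGGGGGG
GGKGGGGG
GGGGGGGG
GRBGGGGG
RRRGGGGG
YYYYGGGG
After op 5 fill(1,6,W) [45 cells changed]:
WWWWYWWW
WWWWWWWW
WWKWWWWW
WWWWWWWW
WRBWWWWW
RRRWWWWW
YYYYWWWW

Answer: WWWWYWWW
WWWWWWWW
WWKWWWWW
WWWWWWWW
WRBWWWWW
RRRWWWWW
YYYYWWWW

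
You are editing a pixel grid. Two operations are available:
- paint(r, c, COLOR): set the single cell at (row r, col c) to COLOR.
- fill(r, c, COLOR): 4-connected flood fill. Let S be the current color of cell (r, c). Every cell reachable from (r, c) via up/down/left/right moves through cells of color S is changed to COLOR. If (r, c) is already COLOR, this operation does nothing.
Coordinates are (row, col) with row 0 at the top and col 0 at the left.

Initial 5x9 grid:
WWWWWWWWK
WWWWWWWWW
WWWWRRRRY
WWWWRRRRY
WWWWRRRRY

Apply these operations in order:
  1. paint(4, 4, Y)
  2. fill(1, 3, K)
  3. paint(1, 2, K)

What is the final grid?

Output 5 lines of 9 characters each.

Answer: KKKKKKKKK
KKKKKKKKK
KKKKRRRRY
KKKKRRRRY
KKKKYRRRY

Derivation:
After op 1 paint(4,4,Y):
WWWWWWWWK
WWWWWWWWW
WWWWRRRRY
WWWWRRRRY
WWWWYRRRY
After op 2 fill(1,3,K) [29 cells changed]:
KKKKKKKKK
KKKKKKKKK
KKKKRRRRY
KKKKRRRRY
KKKKYRRRY
After op 3 paint(1,2,K):
KKKKKKKKK
KKKKKKKKK
KKKKRRRRY
KKKKRRRRY
KKKKYRRRY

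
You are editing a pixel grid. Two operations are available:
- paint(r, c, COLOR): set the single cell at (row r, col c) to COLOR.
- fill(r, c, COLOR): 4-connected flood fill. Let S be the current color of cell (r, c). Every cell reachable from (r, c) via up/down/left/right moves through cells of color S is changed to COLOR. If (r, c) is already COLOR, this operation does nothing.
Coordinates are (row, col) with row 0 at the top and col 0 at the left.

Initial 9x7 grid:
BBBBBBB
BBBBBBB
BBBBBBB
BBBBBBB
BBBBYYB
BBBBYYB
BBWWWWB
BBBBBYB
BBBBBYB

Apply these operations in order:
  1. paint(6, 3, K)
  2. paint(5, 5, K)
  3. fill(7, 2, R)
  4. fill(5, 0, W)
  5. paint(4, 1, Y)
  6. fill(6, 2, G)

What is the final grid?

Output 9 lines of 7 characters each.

Answer: GGGGGGG
GGGGGGG
GGGGGGG
GGGGGGG
GYGGYYG
GGGGYKG
GGGKGGG
GGGGGYG
GGGGGYG

Derivation:
After op 1 paint(6,3,K):
BBBBBBB
BBBBBBB
BBBBBBB
BBBBBBB
BBBBYYB
BBBBYYB
BBWKWWB
BBBBBYB
BBBBBYB
After op 2 paint(5,5,K):
BBBBBBB
BBBBBBB
BBBBBBB
BBBBBBB
BBBBYYB
BBBBYKB
BBWKWWB
BBBBBYB
BBBBBYB
After op 3 fill(7,2,R) [53 cells changed]:
RRRRRRR
RRRRRRR
RRRRRRR
RRRRRRR
RRRRYYR
RRRRYKR
RRWKWWR
RRRRRYR
RRRRRYR
After op 4 fill(5,0,W) [53 cells changed]:
WWWWWWW
WWWWWWW
WWWWWWW
WWWWWWW
WWWWYYW
WWWWYKW
WWWKWWW
WWWWWYW
WWWWWYW
After op 5 paint(4,1,Y):
WWWWWWW
WWWWWWW
WWWWWWW
WWWWWWW
WYWWYYW
WWWWYKW
WWWKWWW
WWWWWYW
WWWWWYW
After op 6 fill(6,2,G) [55 cells changed]:
GGGGGGG
GGGGGGG
GGGGGGG
GGGGGGG
GYGGYYG
GGGGYKG
GGGKGGG
GGGGGYG
GGGGGYG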